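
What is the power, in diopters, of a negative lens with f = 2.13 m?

For a negative lens, f = −2.13 m.
P = 1/f = 1/(-2.13 m) = -0.469 D.

P = -0.469 D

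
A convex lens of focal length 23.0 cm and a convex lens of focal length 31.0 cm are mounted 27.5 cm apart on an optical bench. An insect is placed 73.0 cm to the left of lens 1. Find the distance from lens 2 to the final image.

5.08 cm

Lens 1: 1/d_i1 = 1/f₁ − 1/d_o1 = 1/(23.0) − 1/(73.0) = 0.02978, so d_i1 = 33.58 cm.
The intermediate image is 33.58 cm to the right of lens 1, which lies 6.080 cm to the right of lens 2 — a virtual object — so d_o2 = −6.080 cm.
Lens 2: 1/d_i2 = 1/f₂ − 1/d_o2 = 1/(31.0) − 1/(-6.080) = 0.1967, so d_i2 = 5.08 cm.
The final image is real, 5.08 cm to the right of lens 2 (overall magnification ≈ -0.38).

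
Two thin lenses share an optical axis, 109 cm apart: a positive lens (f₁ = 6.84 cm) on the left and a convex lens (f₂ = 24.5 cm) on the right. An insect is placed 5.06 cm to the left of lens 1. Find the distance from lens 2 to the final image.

30.3 cm

Lens 1: 1/d_i1 = 1/f₁ − 1/d_o1 = 1/(6.84) − 1/(5.06) = -0.05143, so d_i1 = -19.44 cm.
The intermediate image is 19.44 cm to the left of lens 1 (virtual), which is 109 − (-19.44) = 128.4 cm to the left of lens 2, so d_o2 = +128.4 cm.
Lens 2: 1/d_i2 = 1/f₂ − 1/d_o2 = 1/(24.5) − 1/(128.4) = 0.03303, so d_i2 = 30.3 cm.
The final image is real, 30.3 cm to the right of lens 2 (overall magnification ≈ -0.91).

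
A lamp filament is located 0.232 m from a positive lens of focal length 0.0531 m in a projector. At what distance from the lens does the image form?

0.0689 m

Thin-lens equation: 1/v = 1/f − 1/u = 1/(0.05310) − 1/(0.232) = 18.83 − 4.310 = 14.52, so v = 0.0689 m.
The image is real, inverted and reduced, on the far side of the lens.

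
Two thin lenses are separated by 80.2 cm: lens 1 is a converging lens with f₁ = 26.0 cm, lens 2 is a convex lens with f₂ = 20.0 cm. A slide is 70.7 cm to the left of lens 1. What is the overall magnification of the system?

Lens 1: 1/d_i1 = 1/(26.0) − 1/(70.7) = 0.02432, so d_i1 = 41.12 cm; m₁ = −d_i1/d_o1 = -0.5816.
d_o2 = 80.2 − (41.12) = 39.08 cm.
Lens 2: 1/d_i2 = 1/(20.0) − 1/(39.08) = 0.02441, so d_i2 = 40.96 cm; m₂ = −d_i2/d_o2 = -1.048.
m = m₁·m₂ = (-0.5816)(-1.048) = +0.610.

m = +0.610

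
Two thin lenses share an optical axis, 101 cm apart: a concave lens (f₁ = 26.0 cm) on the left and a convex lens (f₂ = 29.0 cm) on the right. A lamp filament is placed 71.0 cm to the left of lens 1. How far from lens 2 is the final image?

38.2 cm

Lens 1 is diverging, so f₁ = −26.0 cm.
Lens 1: 1/d_i1 = 1/f₁ − 1/d_o1 = 1/(-26.0) − 1/(71.0) = -0.05255, so d_i1 = -19.03 cm.
The intermediate image is 19.03 cm to the left of lens 1 (virtual), which is 101 − (-19.03) = 120.0 cm to the left of lens 2, so d_o2 = +120.0 cm.
Lens 2: 1/d_i2 = 1/f₂ − 1/d_o2 = 1/(29.0) − 1/(120.0) = 0.02615, so d_i2 = 38.2 cm.
The final image is real, 38.2 cm to the right of lens 2 (overall magnification ≈ -0.085).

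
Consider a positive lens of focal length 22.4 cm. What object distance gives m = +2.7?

14.1 cm

m = −d_i/d_o ⇒ d_i = −m·d_o.
1/f = 1/d_o + 1/d_i = 1/d_o − 1/(m·d_o) = (1 − 1/m)/d_o, so d_o = f(1 − 1/m) = (22.40)(1 − 1/(+2.7)) = 14.1 cm.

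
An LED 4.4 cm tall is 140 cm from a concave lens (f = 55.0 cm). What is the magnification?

For a concave lens, f = -55.0 cm.
1/d_i = 1/f − 1/d_o = 1/(-55.00) − 1/(140) = -0.02532, so d_i = -39.49 cm.
m = −d_i/d_o = −(-39.49)/(140) = +0.282.
The image is virtual, upright and reduced, on the same side as the object.

m = +0.282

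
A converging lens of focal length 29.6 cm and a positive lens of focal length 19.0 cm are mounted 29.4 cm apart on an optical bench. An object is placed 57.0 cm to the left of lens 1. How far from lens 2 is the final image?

Lens 1: 1/d_i1 = 1/f₁ − 1/d_o1 = 1/(29.6) − 1/(57.0) = 0.01624, so d_i1 = 61.58 cm.
The intermediate image is 61.58 cm to the right of lens 1, which lies 32.18 cm to the right of lens 2 — a virtual object — so d_o2 = −32.18 cm.
Lens 2: 1/d_i2 = 1/f₂ − 1/d_o2 = 1/(19.0) − 1/(-32.18) = 0.08371, so d_i2 = 11.9 cm.
The final image is real, 11.9 cm to the right of lens 2 (overall magnification ≈ -0.40).

11.9 cm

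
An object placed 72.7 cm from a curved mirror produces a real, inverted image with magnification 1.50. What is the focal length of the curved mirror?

m = −d_i/d_o ⇒ d_i = −m·d_o = −(-1.50)·(72.7) = 109.1 cm.
1/f = 1/d_o + 1/d_i = 1/(72.7) + 1/(109.1) = 0.02292, so f = 43.6 cm.
Since f is positive, the curved mirror is concave.

f = 43.6 cm (concave)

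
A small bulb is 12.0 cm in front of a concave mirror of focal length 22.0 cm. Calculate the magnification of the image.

1/d_i = 1/f − 1/d_o = 1/(22.00) − 1/(12.0) = -0.03788, so d_i = -26.40 cm.
m = −d_i/d_o = −(-26.40)/(12.0) = +2.20.
The image is virtual, upright and enlarged, behind the mirror.

m = +2.20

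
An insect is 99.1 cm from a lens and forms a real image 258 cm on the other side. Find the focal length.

f = 71.6 cm (converging)

Real image ⇒ d_i = +258 cm.
1/f = 1/d_o + 1/d_i = 1/(99.1) + 1/(258) = 0.01397, so f = 71.6 cm.
Since f is positive, the lens is converging.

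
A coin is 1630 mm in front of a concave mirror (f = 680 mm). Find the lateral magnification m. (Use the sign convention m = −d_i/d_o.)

1/d_i = 1/f − 1/d_o = 1/(680.0) − 1/(1630) = 0.0008571, so d_i = 1167 mm.
m = −d_i/d_o = −(1167)/(1630) = -0.716.
The image is real, inverted and reduced, in front of the mirror.

m = -0.716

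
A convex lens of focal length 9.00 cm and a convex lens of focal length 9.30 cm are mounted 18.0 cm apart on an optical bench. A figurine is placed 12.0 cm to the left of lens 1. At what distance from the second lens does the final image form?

6.13 cm

Lens 1: 1/d_i1 = 1/f₁ − 1/d_o1 = 1/(9.00) − 1/(12.0) = 0.02778, so d_i1 = 36.00 cm.
The intermediate image is 36.00 cm to the right of lens 1, which lies 18.00 cm to the right of lens 2 — a virtual object — so d_o2 = −18.00 cm.
Lens 2: 1/d_i2 = 1/f₂ − 1/d_o2 = 1/(9.30) − 1/(-18.00) = 0.1631, so d_i2 = 6.13 cm.
The final image is real, 6.13 cm to the right of lens 2 (overall magnification ≈ -1.0).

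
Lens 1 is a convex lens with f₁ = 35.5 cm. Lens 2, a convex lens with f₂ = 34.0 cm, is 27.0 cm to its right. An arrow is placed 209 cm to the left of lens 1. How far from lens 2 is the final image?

10.8 cm

Lens 1: 1/d_i1 = 1/f₁ − 1/d_o1 = 1/(35.5) − 1/(209) = 0.02338, so d_i1 = 42.76 cm.
The intermediate image is 42.76 cm to the right of lens 1, which lies 15.76 cm to the right of lens 2 — a virtual object — so d_o2 = −15.76 cm.
Lens 2: 1/d_i2 = 1/f₂ − 1/d_o2 = 1/(34.0) − 1/(-15.76) = 0.09286, so d_i2 = 10.8 cm.
The final image is real, 10.8 cm to the right of lens 2 (overall magnification ≈ -0.14).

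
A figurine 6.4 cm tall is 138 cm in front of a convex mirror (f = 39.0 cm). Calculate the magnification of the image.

For a convex mirror, f = -39.0 cm.
1/d_i = 1/f − 1/d_o = 1/(-39.00) − 1/(138) = -0.03289, so d_i = -30.41 cm.
m = −d_i/d_o = −(-30.41)/(138) = +0.220.
The image is virtual, upright and reduced, behind the mirror.

m = +0.220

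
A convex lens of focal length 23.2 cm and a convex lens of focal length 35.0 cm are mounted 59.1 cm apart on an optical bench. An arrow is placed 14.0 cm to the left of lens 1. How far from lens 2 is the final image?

55.6 cm

Lens 1: 1/d_i1 = 1/f₁ − 1/d_o1 = 1/(23.2) − 1/(14.0) = -0.02833, so d_i1 = -35.30 cm.
The intermediate image is 35.30 cm to the left of lens 1 (virtual), which is 59.1 − (-35.30) = 94.40 cm to the left of lens 2, so d_o2 = +94.40 cm.
Lens 2: 1/d_i2 = 1/f₂ − 1/d_o2 = 1/(35.0) − 1/(94.40) = 0.01798, so d_i2 = 55.6 cm.
The final image is real, 55.6 cm to the right of lens 2 (overall magnification ≈ -1.5).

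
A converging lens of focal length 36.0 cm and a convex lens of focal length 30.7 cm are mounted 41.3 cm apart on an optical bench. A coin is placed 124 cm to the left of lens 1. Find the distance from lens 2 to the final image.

Lens 1: 1/d_i1 = 1/f₁ − 1/d_o1 = 1/(36.0) − 1/(124) = 0.01971, so d_i1 = 50.73 cm.
The intermediate image is 50.73 cm to the right of lens 1, which lies 9.430 cm to the right of lens 2 — a virtual object — so d_o2 = −9.430 cm.
Lens 2: 1/d_i2 = 1/f₂ − 1/d_o2 = 1/(30.7) − 1/(-9.430) = 0.1386, so d_i2 = 7.21 cm.
The final image is real, 7.21 cm to the right of lens 2 (overall magnification ≈ -0.31).

7.21 cm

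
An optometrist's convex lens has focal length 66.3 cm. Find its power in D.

f = 66.3 cm = 0.663 m.
P = 1/f = 1/(0.663 m) = +1.51 D.

P = +1.51 D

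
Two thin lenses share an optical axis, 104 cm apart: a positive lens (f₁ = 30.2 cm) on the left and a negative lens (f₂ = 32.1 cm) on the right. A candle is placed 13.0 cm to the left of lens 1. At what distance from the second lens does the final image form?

Lens 1: 1/d_i1 = 1/f₁ − 1/d_o1 = 1/(30.2) − 1/(13.0) = -0.04381, so d_i1 = -22.83 cm.
The intermediate image is 22.83 cm to the left of lens 1 (virtual), which is 104 − (-22.83) = 126.8 cm to the left of lens 2, so d_o2 = +126.8 cm.
Lens 2 is diverging, so f₂ = −32.1 cm.
Lens 2: 1/d_i2 = 1/f₂ − 1/d_o2 = 1/(-32.1) − 1/(126.8) = -0.03904, so d_i2 = -25.6 cm.
The final image is virtual, 25.6 cm to the left of lens 2 (overall magnification ≈ 0.35).

25.6 cm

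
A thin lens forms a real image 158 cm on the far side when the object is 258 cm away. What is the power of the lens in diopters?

P = +1.02 D

d_i = +158 cm.
1/f = 1/d_o + 1/d_i = 1/(258) + 1/(158) = 0.01021 cm⁻¹.
f = 97.99 cm = 0.9799 m, so P = 1/f = +1.02 D.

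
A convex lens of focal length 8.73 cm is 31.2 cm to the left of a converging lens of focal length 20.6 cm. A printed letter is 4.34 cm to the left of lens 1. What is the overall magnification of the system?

m = -2.13

Lens 1: 1/d_i1 = 1/(8.73) − 1/(4.34) = -0.1159, so d_i1 = -8.631 cm; m₁ = −d_i1/d_o1 = +1.989.
d_o2 = 31.2 − (-8.631) = 39.83 cm.
Lens 2: 1/d_i2 = 1/(20.6) − 1/(39.83) = 0.02344, so d_i2 = 42.67 cm; m₂ = −d_i2/d_o2 = -1.071.
m = m₁·m₂ = (+1.989)(-1.071) = -2.13.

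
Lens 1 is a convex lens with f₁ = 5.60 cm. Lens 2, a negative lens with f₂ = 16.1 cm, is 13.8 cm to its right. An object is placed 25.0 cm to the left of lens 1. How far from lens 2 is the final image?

4.67 cm

Lens 1: 1/d_i1 = 1/f₁ − 1/d_o1 = 1/(5.60) − 1/(25.0) = 0.1386, so d_i1 = 7.216 cm.
The intermediate image is 7.216 cm to the right of lens 1, which is 13.8 − (7.216) = 6.584 cm to the left of lens 2, so d_o2 = +6.584 cm.
Lens 2 is diverging, so f₂ = −16.1 cm.
Lens 2: 1/d_i2 = 1/f₂ − 1/d_o2 = 1/(-16.1) − 1/(6.584) = -0.2140, so d_i2 = -4.67 cm.
The final image is virtual, 4.67 cm to the left of lens 2 (overall magnification ≈ -0.20).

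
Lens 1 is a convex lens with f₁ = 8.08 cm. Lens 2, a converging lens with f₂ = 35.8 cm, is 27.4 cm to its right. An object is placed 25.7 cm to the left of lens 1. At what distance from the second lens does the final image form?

27.7 cm

Lens 1: 1/d_i1 = 1/f₁ − 1/d_o1 = 1/(8.08) − 1/(25.7) = 0.08485, so d_i1 = 11.79 cm.
The intermediate image is 11.79 cm to the right of lens 1, which is 27.4 − (11.79) = 15.61 cm to the left of lens 2, so d_o2 = +15.61 cm.
Lens 2: 1/d_i2 = 1/f₂ − 1/d_o2 = 1/(35.8) − 1/(15.61) = -0.03613, so d_i2 = -27.7 cm.
The final image is virtual, 27.7 cm to the left of lens 2 (overall magnification ≈ -0.81).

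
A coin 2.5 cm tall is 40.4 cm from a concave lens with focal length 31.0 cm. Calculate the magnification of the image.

For a concave lens, f = -31.0 cm.
1/d_i = 1/f − 1/d_o = 1/(-31.00) − 1/(40.4) = -0.05701, so d_i = -17.54 cm.
m = −d_i/d_o = −(-17.54)/(40.4) = +0.434.
The image is virtual, upright and reduced, on the same side as the object.

m = +0.434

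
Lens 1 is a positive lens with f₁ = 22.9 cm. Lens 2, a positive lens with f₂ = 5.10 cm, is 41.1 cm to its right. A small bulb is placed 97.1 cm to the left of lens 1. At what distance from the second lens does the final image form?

Lens 1: 1/d_i1 = 1/f₁ − 1/d_o1 = 1/(22.9) − 1/(97.1) = 0.03337, so d_i1 = 29.97 cm.
The intermediate image is 29.97 cm to the right of lens 1, which is 41.1 − (29.97) = 11.13 cm to the left of lens 2, so d_o2 = +11.13 cm.
Lens 2: 1/d_i2 = 1/f₂ − 1/d_o2 = 1/(5.10) − 1/(11.13) = 0.1062, so d_i2 = 9.41 cm.
The final image is real, 9.41 cm to the right of lens 2 (overall magnification ≈ 0.26).

9.41 cm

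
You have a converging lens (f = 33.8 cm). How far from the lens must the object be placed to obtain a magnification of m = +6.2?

28.3 cm

m = −d_i/d_o ⇒ d_i = −m·d_o.
1/f = 1/d_o + 1/d_i = 1/d_o − 1/(m·d_o) = (1 − 1/m)/d_o, so d_o = f(1 − 1/m) = (33.80)(1 − 1/(+6.2)) = 28.3 cm.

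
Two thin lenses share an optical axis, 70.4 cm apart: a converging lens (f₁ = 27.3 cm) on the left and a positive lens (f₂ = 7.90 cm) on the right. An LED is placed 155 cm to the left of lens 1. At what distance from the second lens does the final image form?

10.0 cm

Lens 1: 1/d_i1 = 1/f₁ − 1/d_o1 = 1/(27.3) − 1/(155) = 0.03018, so d_i1 = 33.14 cm.
The intermediate image is 33.14 cm to the right of lens 1, which is 70.4 − (33.14) = 37.26 cm to the left of lens 2, so d_o2 = +37.26 cm.
Lens 2: 1/d_i2 = 1/f₂ − 1/d_o2 = 1/(7.90) − 1/(37.26) = 0.09974, so d_i2 = 10.0 cm.
The final image is real, 10.0 cm to the right of lens 2 (overall magnification ≈ 0.058).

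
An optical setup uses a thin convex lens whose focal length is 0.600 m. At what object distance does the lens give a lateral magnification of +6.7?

0.510 m

m = −d_i/d_o ⇒ d_i = −m·d_o.
1/f = 1/d_o + 1/d_i = 1/d_o − 1/(m·d_o) = (1 − 1/m)/d_o, so d_o = f(1 − 1/m) = (0.6000)(1 − 1/(+6.7)) = 0.510 m.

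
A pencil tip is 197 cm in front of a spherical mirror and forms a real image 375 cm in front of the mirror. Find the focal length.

Real image ⇒ d_i = +375 cm.
1/f = 1/d_o + 1/d_i = 1/(197) + 1/(375) = 0.007743, so f = 129 cm.
Since f is positive, the spherical mirror is concave.

f = 129 cm (concave)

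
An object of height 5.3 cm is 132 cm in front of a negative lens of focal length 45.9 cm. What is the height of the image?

For a negative lens, f = -45.9 cm.
1/d_i = 1/f − 1/d_o = 1/(-45.90) − 1/(132) = -0.02936, so d_i = -34.06 cm.
m = −d_i/d_o = +0.2580.
|h_i| = |m|·h_o = 0.2580 × 5.3 = 1.37 cm. The image is virtual, upright and reduced, on the same side as the object.

1.37 cm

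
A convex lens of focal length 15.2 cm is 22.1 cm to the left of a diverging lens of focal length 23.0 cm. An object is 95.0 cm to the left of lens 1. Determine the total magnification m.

m = -0.162

Lens 1: 1/d_i1 = 1/(15.2) − 1/(95.0) = 0.05526, so d_i1 = 18.10 cm; m₁ = −d_i1/d_o1 = -0.1905.
d_o2 = 22.1 − (18.10) = 4.000 cm.
f₂ = −23.0 cm (diverging).
Lens 2: 1/d_i2 = 1/(-23.0) − 1/(4.000) = -0.2935, so d_i2 = -3.407 cm; m₂ = −d_i2/d_o2 = +0.8519.
m = m₁·m₂ = (-0.1905)(+0.8519) = -0.162.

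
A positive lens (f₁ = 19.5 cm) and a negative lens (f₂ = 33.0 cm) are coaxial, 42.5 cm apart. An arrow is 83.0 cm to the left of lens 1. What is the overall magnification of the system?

Lens 1: 1/d_i1 = 1/(19.5) − 1/(83.0) = 0.03923, so d_i1 = 25.49 cm; m₁ = −d_i1/d_o1 = -0.3071.
d_o2 = 42.5 − (25.49) = 17.01 cm.
f₂ = −33.0 cm (diverging).
Lens 2: 1/d_i2 = 1/(-33.0) − 1/(17.01) = -0.08909, so d_i2 = -11.22 cm; m₂ = −d_i2/d_o2 = +0.6599.
m = m₁·m₂ = (-0.3071)(+0.6599) = -0.203.

m = -0.203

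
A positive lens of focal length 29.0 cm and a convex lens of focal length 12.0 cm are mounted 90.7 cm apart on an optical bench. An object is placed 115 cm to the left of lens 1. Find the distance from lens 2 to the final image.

15.6 cm

Lens 1: 1/d_i1 = 1/f₁ − 1/d_o1 = 1/(29.0) − 1/(115) = 0.02579, so d_i1 = 38.78 cm.
The intermediate image is 38.78 cm to the right of lens 1, which is 90.7 − (38.78) = 51.92 cm to the left of lens 2, so d_o2 = +51.92 cm.
Lens 2: 1/d_i2 = 1/f₂ − 1/d_o2 = 1/(12.0) − 1/(51.92) = 0.06407, so d_i2 = 15.6 cm.
The final image is real, 15.6 cm to the right of lens 2 (overall magnification ≈ 0.10).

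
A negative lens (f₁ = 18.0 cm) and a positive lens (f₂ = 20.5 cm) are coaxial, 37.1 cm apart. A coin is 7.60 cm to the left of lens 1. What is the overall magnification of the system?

m = -0.657

f₁ = −18.0 cm (diverging).
Lens 1: 1/d_i1 = 1/(-18.0) − 1/(7.60) = -0.1871, so d_i1 = -5.344 cm; m₁ = −d_i1/d_o1 = +0.7032.
d_o2 = 37.1 − (-5.344) = 42.44 cm.
Lens 2: 1/d_i2 = 1/(20.5) − 1/(42.44) = 0.02522, so d_i2 = 39.65 cm; m₂ = −d_i2/d_o2 = -0.9344.
m = m₁·m₂ = (+0.7032)(-0.9344) = -0.657.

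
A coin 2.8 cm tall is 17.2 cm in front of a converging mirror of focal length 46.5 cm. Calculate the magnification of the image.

1/d_i = 1/f − 1/d_o = 1/(46.50) − 1/(17.2) = -0.03663, so d_i = -27.30 cm.
m = −d_i/d_o = −(-27.30)/(17.2) = +1.59.
The image is virtual, upright and enlarged, behind the mirror.

m = +1.59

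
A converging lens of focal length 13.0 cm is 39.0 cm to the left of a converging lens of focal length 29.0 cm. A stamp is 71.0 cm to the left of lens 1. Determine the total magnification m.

m = -1.10

Lens 1: 1/d_i1 = 1/(13.0) − 1/(71.0) = 0.06284, so d_i1 = 15.91 cm; m₁ = −d_i1/d_o1 = -0.2241.
d_o2 = 39.0 − (15.91) = 23.09 cm.
Lens 2: 1/d_i2 = 1/(29.0) − 1/(23.09) = -0.008826, so d_i2 = -113.3 cm; m₂ = −d_i2/d_o2 = +4.907.
m = m₁·m₂ = (-0.2241)(+4.907) = -1.10.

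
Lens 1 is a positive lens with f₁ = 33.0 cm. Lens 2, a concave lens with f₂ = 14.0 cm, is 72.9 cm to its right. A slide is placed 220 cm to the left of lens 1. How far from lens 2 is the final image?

9.92 cm

Lens 1: 1/d_i1 = 1/f₁ − 1/d_o1 = 1/(33.0) − 1/(220) = 0.02576, so d_i1 = 38.82 cm.
The intermediate image is 38.82 cm to the right of lens 1, which is 72.9 − (38.82) = 34.08 cm to the left of lens 2, so d_o2 = +34.08 cm.
Lens 2 is diverging, so f₂ = −14.0 cm.
Lens 2: 1/d_i2 = 1/f₂ − 1/d_o2 = 1/(-14.0) − 1/(34.08) = -0.1008, so d_i2 = -9.92 cm.
The final image is virtual, 9.92 cm to the left of lens 2 (overall magnification ≈ -0.051).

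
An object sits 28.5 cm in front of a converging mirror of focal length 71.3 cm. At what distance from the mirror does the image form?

47.5 cm

Mirror equation: 1/s_i = 1/f − 1/s_o = 1/(71.30) − 1/(28.5) = 0.01403 − 0.03509 = -0.02106, so s_i = -47.5 cm.
The image is virtual, upright and enlarged, behind the mirror.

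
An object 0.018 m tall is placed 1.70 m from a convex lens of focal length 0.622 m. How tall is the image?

1/d_i = 1/f − 1/d_o = 1/(0.6220) − 1/(1.70) = 1.019, so d_i = 0.9809 m.
m = −d_i/d_o = -0.5770.
|h_i| = |m|·h_o = 0.5770 × 0.018 = 0.0104 m. The image is real, inverted and reduced, on the far side of the lens.

0.0104 m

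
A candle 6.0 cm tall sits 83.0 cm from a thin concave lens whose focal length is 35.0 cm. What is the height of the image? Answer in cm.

For a concave lens, f = -35.0 cm.
1/d_i = 1/f − 1/d_o = 1/(-35.00) − 1/(83.0) = -0.04062, so d_i = -24.62 cm.
m = −d_i/d_o = +0.2966.
|h_i| = |m|·h_o = 0.2966 × 6.0 = 1.78 cm. The image is virtual, upright and reduced, on the same side as the object.

1.78 cm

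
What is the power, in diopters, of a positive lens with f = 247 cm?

P = +0.405 D

f = 247 cm = 2.47 m.
P = 1/f = 1/(2.47 m) = +0.405 D.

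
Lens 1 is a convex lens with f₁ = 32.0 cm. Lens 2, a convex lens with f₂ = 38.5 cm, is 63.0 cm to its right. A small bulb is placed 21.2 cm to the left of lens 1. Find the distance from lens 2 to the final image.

Lens 1: 1/d_i1 = 1/f₁ − 1/d_o1 = 1/(32.0) − 1/(21.2) = -0.01592, so d_i1 = -62.81 cm.
The intermediate image is 62.81 cm to the left of lens 1 (virtual), which is 63.0 − (-62.81) = 125.8 cm to the left of lens 2, so d_o2 = +125.8 cm.
Lens 2: 1/d_i2 = 1/f₂ − 1/d_o2 = 1/(38.5) − 1/(125.8) = 0.01802, so d_i2 = 55.5 cm.
The final image is real, 55.5 cm to the right of lens 2 (overall magnification ≈ -1.3).

55.5 cm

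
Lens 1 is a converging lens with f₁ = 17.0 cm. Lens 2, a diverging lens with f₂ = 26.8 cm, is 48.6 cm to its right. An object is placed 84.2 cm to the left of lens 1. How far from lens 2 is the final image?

Lens 1: 1/d_i1 = 1/f₁ − 1/d_o1 = 1/(17.0) − 1/(84.2) = 0.04695, so d_i1 = 21.30 cm.
The intermediate image is 21.30 cm to the right of lens 1, which is 48.6 − (21.30) = 27.30 cm to the left of lens 2, so d_o2 = +27.30 cm.
Lens 2 is diverging, so f₂ = −26.8 cm.
Lens 2: 1/d_i2 = 1/f₂ − 1/d_o2 = 1/(-26.8) − 1/(27.30) = -0.07394, so d_i2 = -13.5 cm.
The final image is virtual, 13.5 cm to the left of lens 2 (overall magnification ≈ -0.13).

13.5 cm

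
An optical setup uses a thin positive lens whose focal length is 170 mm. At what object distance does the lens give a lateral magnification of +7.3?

147 mm

m = −d_i/d_o ⇒ d_i = −m·d_o.
1/f = 1/d_o + 1/d_i = 1/d_o − 1/(m·d_o) = (1 − 1/m)/d_o, so d_o = f(1 − 1/m) = (170.0)(1 − 1/(+7.3)) = 147 mm.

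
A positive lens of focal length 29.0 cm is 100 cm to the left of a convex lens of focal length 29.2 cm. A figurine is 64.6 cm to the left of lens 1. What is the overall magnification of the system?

m = +1.31

Lens 1: 1/d_i1 = 1/(29.0) − 1/(64.6) = 0.01900, so d_i1 = 52.62 cm; m₁ = −d_i1/d_o1 = -0.8146.
d_o2 = 100 − (52.62) = 47.38 cm.
Lens 2: 1/d_i2 = 1/(29.2) − 1/(47.38) = 0.01314, so d_i2 = 76.10 cm; m₂ = −d_i2/d_o2 = -1.606.
m = m₁·m₂ = (-0.8146)(-1.606) = +1.31.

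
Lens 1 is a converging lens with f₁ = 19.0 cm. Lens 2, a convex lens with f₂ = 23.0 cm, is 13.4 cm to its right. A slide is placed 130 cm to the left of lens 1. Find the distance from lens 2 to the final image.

Lens 1: 1/d_i1 = 1/f₁ − 1/d_o1 = 1/(19.0) − 1/(130) = 0.04494, so d_i1 = 22.25 cm.
The intermediate image is 22.25 cm to the right of lens 1, which lies 8.850 cm to the right of lens 2 — a virtual object — so d_o2 = −8.850 cm.
Lens 2: 1/d_i2 = 1/f₂ − 1/d_o2 = 1/(23.0) − 1/(-8.850) = 0.1565, so d_i2 = 6.39 cm.
The final image is real, 6.39 cm to the right of lens 2 (overall magnification ≈ -0.12).

6.39 cm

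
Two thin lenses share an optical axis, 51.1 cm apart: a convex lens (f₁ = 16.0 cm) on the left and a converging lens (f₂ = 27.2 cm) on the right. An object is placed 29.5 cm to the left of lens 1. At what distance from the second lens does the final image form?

39.7 cm

Lens 1: 1/d_i1 = 1/f₁ − 1/d_o1 = 1/(16.0) − 1/(29.5) = 0.02860, so d_i1 = 34.96 cm.
The intermediate image is 34.96 cm to the right of lens 1, which is 51.1 − (34.96) = 16.14 cm to the left of lens 2, so d_o2 = +16.14 cm.
Lens 2: 1/d_i2 = 1/f₂ − 1/d_o2 = 1/(27.2) − 1/(16.14) = -0.02519, so d_i2 = -39.7 cm.
The final image is virtual, 39.7 cm to the left of lens 2 (overall magnification ≈ -2.9).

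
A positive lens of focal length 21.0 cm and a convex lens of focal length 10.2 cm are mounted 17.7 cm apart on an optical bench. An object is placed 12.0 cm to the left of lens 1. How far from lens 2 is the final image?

13.1 cm

Lens 1: 1/d_i1 = 1/f₁ − 1/d_o1 = 1/(21.0) − 1/(12.0) = -0.03571, so d_i1 = -28.00 cm.
The intermediate image is 28.00 cm to the left of lens 1 (virtual), which is 17.7 − (-28.00) = 45.70 cm to the left of lens 2, so d_o2 = +45.70 cm.
Lens 2: 1/d_i2 = 1/f₂ − 1/d_o2 = 1/(10.2) − 1/(45.70) = 0.07616, so d_i2 = 13.1 cm.
The final image is real, 13.1 cm to the right of lens 2 (overall magnification ≈ -0.67).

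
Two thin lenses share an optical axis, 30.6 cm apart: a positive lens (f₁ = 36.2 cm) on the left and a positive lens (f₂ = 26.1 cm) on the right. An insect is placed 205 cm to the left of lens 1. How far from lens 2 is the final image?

Lens 1: 1/d_i1 = 1/f₁ − 1/d_o1 = 1/(36.2) − 1/(205) = 0.02275, so d_i1 = 43.96 cm.
The intermediate image is 43.96 cm to the right of lens 1, which lies 13.36 cm to the right of lens 2 — a virtual object — so d_o2 = −13.36 cm.
Lens 2: 1/d_i2 = 1/f₂ − 1/d_o2 = 1/(26.1) − 1/(-13.36) = 0.1132, so d_i2 = 8.84 cm.
The final image is real, 8.84 cm to the right of lens 2 (overall magnification ≈ -0.14).

8.84 cm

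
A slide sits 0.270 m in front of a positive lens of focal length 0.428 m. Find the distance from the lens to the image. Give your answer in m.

Thin-lens equation: 1/v = 1/f − 1/u = 1/(0.4280) − 1/(0.270) = 2.336 − 3.704 = -1.367, so v = -0.731 m.
The image is virtual, upright and enlarged, on the same side as the object.

0.731 m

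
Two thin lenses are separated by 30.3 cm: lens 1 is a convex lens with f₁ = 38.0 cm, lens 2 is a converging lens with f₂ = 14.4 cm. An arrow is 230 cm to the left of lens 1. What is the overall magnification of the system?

m = -0.0962

Lens 1: 1/d_i1 = 1/(38.0) − 1/(230) = 0.02197, so d_i1 = 45.52 cm; m₁ = −d_i1/d_o1 = -0.1979.
d_o2 = 30.3 − (45.52) = -15.22 cm (virtual object).
Lens 2: 1/d_i2 = 1/(14.4) − 1/(-15.22) = 0.1351, so d_i2 = 7.399 cm; m₂ = −d_i2/d_o2 = +0.4862.
m = m₁·m₂ = (-0.1979)(+0.4862) = -0.0962.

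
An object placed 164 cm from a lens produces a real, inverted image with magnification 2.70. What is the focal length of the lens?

m = −d_i/d_o ⇒ d_i = −m·d_o = −(-2.70)·(164) = 442.8 cm.
1/f = 1/d_o + 1/d_i = 1/(164) + 1/(442.8) = 0.008356, so f = 120 cm.
Since f is positive, the lens is converging.

f = 120 cm (converging)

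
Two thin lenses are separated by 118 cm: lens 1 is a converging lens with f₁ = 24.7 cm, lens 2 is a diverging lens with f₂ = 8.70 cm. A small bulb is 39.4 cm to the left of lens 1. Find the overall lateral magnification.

m = -0.242

Lens 1: 1/d_i1 = 1/(24.7) − 1/(39.4) = 0.01511, so d_i1 = 66.20 cm; m₁ = −d_i1/d_o1 = -1.680.
d_o2 = 118 − (66.20) = 51.80 cm.
f₂ = −8.70 cm (diverging).
Lens 2: 1/d_i2 = 1/(-8.70) − 1/(51.80) = -0.1342, so d_i2 = -7.449 cm; m₂ = −d_i2/d_o2 = +0.1438.
m = m₁·m₂ = (-1.680)(+0.1438) = -0.242.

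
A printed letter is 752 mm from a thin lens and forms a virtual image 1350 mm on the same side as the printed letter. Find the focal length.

f = 1700 mm (converging)

Virtual image ⇒ d_i = −1350 mm.
1/f = 1/d_o + 1/d_i = 1/(752) + 1/(-1350) = 0.0005890, so f = 1700 mm.
Since f is positive, the thin lens is converging.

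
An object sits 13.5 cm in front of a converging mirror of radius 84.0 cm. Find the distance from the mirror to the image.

f = R/2 = 84.0/2 = 42.00 cm.
Mirror equation: 1/q = 1/f − 1/p = 1/(42.00) − 1/(13.5) = 0.02381 − 0.07407 = -0.05026, so q = -19.9 cm.
The image is virtual, upright and enlarged, behind the mirror.

19.9 cm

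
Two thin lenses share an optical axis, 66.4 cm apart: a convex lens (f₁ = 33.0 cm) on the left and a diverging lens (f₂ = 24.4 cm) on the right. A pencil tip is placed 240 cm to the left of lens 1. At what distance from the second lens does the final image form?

13.1 cm

Lens 1: 1/d_i1 = 1/f₁ − 1/d_o1 = 1/(33.0) − 1/(240) = 0.02614, so d_i1 = 38.26 cm.
The intermediate image is 38.26 cm to the right of lens 1, which is 66.4 − (38.26) = 28.14 cm to the left of lens 2, so d_o2 = +28.14 cm.
Lens 2 is diverging, so f₂ = −24.4 cm.
Lens 2: 1/d_i2 = 1/f₂ − 1/d_o2 = 1/(-24.4) − 1/(28.14) = -0.07652, so d_i2 = -13.1 cm.
The final image is virtual, 13.1 cm to the left of lens 2 (overall magnification ≈ -0.074).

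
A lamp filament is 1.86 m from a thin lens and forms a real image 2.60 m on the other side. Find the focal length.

f = 1.08 m (converging)

Real image ⇒ d_i = +2.60 m.
1/f = 1/d_o + 1/d_i = 1/(1.86) + 1/(2.60) = 0.9222, so f = 1.08 m.
Since f is positive, the thin lens is converging.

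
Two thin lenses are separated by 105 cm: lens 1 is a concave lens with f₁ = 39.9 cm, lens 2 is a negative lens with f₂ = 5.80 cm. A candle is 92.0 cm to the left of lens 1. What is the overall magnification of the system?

f₁ = −39.9 cm (diverging).
Lens 1: 1/d_i1 = 1/(-39.9) − 1/(92.0) = -0.03593, so d_i1 = -27.83 cm; m₁ = −d_i1/d_o1 = +0.3025.
d_o2 = 105 − (-27.83) = 132.8 cm.
f₂ = −5.80 cm (diverging).
Lens 2: 1/d_i2 = 1/(-5.80) − 1/(132.8) = -0.1799, so d_i2 = -5.557 cm; m₂ = −d_i2/d_o2 = +0.04185.
m = m₁·m₂ = (+0.3025)(+0.04185) = +0.0127.

m = +0.0127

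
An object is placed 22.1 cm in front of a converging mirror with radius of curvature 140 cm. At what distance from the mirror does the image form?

32.3 cm

f = R/2 = 140/2 = 70.00 cm.
Mirror equation: 1/d_i = 1/f − 1/d_o = 1/(70.00) − 1/(22.1) = 0.01429 − 0.04525 = -0.03096, so d_i = -32.3 cm.
The image is virtual, upright and enlarged, behind the mirror.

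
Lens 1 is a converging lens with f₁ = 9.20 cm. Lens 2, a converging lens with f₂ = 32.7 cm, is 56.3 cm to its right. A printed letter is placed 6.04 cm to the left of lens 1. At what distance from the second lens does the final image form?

58.7 cm

Lens 1: 1/d_i1 = 1/f₁ − 1/d_o1 = 1/(9.20) − 1/(6.04) = -0.05687, so d_i1 = -17.58 cm.
The intermediate image is 17.58 cm to the left of lens 1 (virtual), which is 56.3 − (-17.58) = 73.88 cm to the left of lens 2, so d_o2 = +73.88 cm.
Lens 2: 1/d_i2 = 1/f₂ − 1/d_o2 = 1/(32.7) − 1/(73.88) = 0.01705, so d_i2 = 58.7 cm.
The final image is real, 58.7 cm to the right of lens 2 (overall magnification ≈ -2.3).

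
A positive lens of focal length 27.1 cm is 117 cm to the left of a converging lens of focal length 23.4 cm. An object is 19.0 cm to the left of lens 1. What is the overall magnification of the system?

Lens 1: 1/d_i1 = 1/(27.1) − 1/(19.0) = -0.01573, so d_i1 = -63.57 cm; m₁ = −d_i1/d_o1 = +3.346.
d_o2 = 117 − (-63.57) = 180.6 cm.
Lens 2: 1/d_i2 = 1/(23.4) − 1/(180.6) = 0.03720, so d_i2 = 26.88 cm; m₂ = −d_i2/d_o2 = -0.1489.
m = m₁·m₂ = (+3.346)(-0.1489) = -0.498.

m = -0.498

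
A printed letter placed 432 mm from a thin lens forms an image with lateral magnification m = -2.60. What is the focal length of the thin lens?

f = 312 mm (converging)

m = −d_i/d_o ⇒ d_i = −m·d_o = −(-2.60)·(432) = 1123 mm.
1/f = 1/d_o + 1/d_i = 1/(432) + 1/(1123) = 0.003205, so f = 312 mm.
Since f is positive, the thin lens is converging.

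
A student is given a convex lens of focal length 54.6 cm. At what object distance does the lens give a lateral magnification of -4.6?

m = −d_i/d_o ⇒ d_i = −m·d_o.
1/f = 1/d_o + 1/d_i = 1/d_o − 1/(m·d_o) = (1 − 1/m)/d_o, so d_o = f(1 − 1/m) = (54.60)(1 − 1/(-4.6)) = 66.5 cm.

66.5 cm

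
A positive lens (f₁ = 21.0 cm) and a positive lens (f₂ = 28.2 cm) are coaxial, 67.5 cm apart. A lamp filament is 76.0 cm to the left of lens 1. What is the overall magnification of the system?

Lens 1: 1/d_i1 = 1/(21.0) − 1/(76.0) = 0.03446, so d_i1 = 29.02 cm; m₁ = −d_i1/d_o1 = -0.3818.
d_o2 = 67.5 − (29.02) = 38.48 cm.
Lens 2: 1/d_i2 = 1/(28.2) − 1/(38.48) = 0.009473, so d_i2 = 105.6 cm; m₂ = −d_i2/d_o2 = -2.743.
m = m₁·m₂ = (-0.3818)(-2.743) = +1.05.

m = +1.05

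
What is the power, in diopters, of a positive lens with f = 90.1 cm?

P = +1.11 D

f = 90.1 cm = 0.901 m.
P = 1/f = 1/(0.901 m) = +1.11 D.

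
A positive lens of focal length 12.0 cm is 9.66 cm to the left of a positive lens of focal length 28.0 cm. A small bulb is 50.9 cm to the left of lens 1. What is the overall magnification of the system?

m = -0.254

Lens 1: 1/d_i1 = 1/(12.0) − 1/(50.9) = 0.06369, so d_i1 = 15.70 cm; m₁ = −d_i1/d_o1 = -0.3084.
d_o2 = 9.66 − (15.70) = -6.040 cm (virtual object).
Lens 2: 1/d_i2 = 1/(28.0) − 1/(-6.040) = 0.2013, so d_i2 = 4.968 cm; m₂ = −d_i2/d_o2 = +0.8226.
m = m₁·m₂ = (-0.3084)(+0.8226) = -0.254.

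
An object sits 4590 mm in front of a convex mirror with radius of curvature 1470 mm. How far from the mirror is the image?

634 mm

f = R/2 = 1470/2 = 735.0 mm; for a convex mirror, f = -735.0 mm.
Mirror equation: 1/d_i = 1/f − 1/d_o = 1/(-735.0) − 1/(4590) = -0.001361 − 0.0002179 = -0.001578, so d_i = -634 mm.
The image is virtual, upright and reduced, behind the mirror.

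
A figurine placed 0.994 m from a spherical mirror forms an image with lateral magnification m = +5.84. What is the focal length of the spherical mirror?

m = −d_i/d_o ⇒ d_i = −m·d_o = −(+5.84)·(0.994) = -5.805 m.
1/f = 1/d_o + 1/d_i = 1/(0.994) + 1/(-5.805) = 0.8338, so f = 1.20 m.
Since f is positive, the spherical mirror is concave.

f = 1.20 m (concave)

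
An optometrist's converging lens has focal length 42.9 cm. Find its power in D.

f = 42.9 cm = 0.429 m.
P = 1/f = 1/(0.429 m) = +2.33 D.

P = +2.33 D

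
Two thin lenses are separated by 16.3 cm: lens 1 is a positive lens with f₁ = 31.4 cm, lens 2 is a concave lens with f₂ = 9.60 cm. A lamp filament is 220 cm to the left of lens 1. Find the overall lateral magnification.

Lens 1: 1/d_i1 = 1/(31.4) − 1/(220) = 0.02730, so d_i1 = 36.63 cm; m₁ = −d_i1/d_o1 = -0.1665.
d_o2 = 16.3 − (36.63) = -20.33 cm (virtual object).
f₂ = −9.60 cm (diverging).
Lens 2: 1/d_i2 = 1/(-9.60) − 1/(-20.33) = -0.05498, so d_i2 = -18.19 cm; m₂ = −d_i2/d_o2 = -0.8947.
m = m₁·m₂ = (-0.1665)(-0.8947) = +0.149.

m = +0.149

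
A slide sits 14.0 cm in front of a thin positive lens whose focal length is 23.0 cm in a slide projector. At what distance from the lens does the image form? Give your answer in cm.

35.8 cm

Lens equation: 1/q = 1/f − 1/p = 1/(23.00) − 1/(14.0) = 0.04348 − 0.07143 = -0.02795, so q = -35.8 cm.
The image is virtual, upright and enlarged, on the same side as the object.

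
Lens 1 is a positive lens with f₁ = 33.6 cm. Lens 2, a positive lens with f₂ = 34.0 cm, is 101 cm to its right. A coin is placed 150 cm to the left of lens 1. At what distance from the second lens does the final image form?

82.8 cm

Lens 1: 1/d_i1 = 1/f₁ − 1/d_o1 = 1/(33.6) − 1/(150) = 0.02310, so d_i1 = 43.30 cm.
The intermediate image is 43.30 cm to the right of lens 1, which is 101 − (43.30) = 57.70 cm to the left of lens 2, so d_o2 = +57.70 cm.
Lens 2: 1/d_i2 = 1/f₂ − 1/d_o2 = 1/(34.0) − 1/(57.70) = 0.01208, so d_i2 = 82.8 cm.
The final image is real, 82.8 cm to the right of lens 2 (overall magnification ≈ 0.41).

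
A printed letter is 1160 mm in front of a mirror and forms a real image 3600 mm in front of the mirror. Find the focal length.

f = 877 mm (concave)

Real image ⇒ d_i = +3600 mm.
1/f = 1/d_o + 1/d_i = 1/(1160) + 1/(3600) = 0.001140, so f = 877 mm.
Since f is positive, the mirror is concave.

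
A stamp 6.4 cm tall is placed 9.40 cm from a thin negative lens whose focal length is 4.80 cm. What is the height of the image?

2.16 cm

For a negative lens, f = -4.80 cm.
1/d_i = 1/f − 1/d_o = 1/(-4.800) − 1/(9.40) = -0.3147, so d_i = -3.177 cm.
m = −d_i/d_o = +0.3380.
|h_i| = |m|·h_o = 0.3380 × 6.4 = 2.16 cm. The image is virtual, upright and reduced, on the same side as the object.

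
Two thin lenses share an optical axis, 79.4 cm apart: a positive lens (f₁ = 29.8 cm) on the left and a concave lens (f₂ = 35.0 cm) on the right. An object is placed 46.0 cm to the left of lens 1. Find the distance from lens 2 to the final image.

Lens 1: 1/d_i1 = 1/f₁ − 1/d_o1 = 1/(29.8) − 1/(46.0) = 0.01182, so d_i1 = 84.62 cm.
The intermediate image is 84.62 cm to the right of lens 1, which lies 5.220 cm to the right of lens 2 — a virtual object — so d_o2 = −5.220 cm.
Lens 2 is diverging, so f₂ = −35.0 cm.
Lens 2: 1/d_i2 = 1/f₂ − 1/d_o2 = 1/(-35.0) − 1/(-5.220) = 0.1630, so d_i2 = 6.13 cm.
The final image is real, 6.13 cm to the right of lens 2 (overall magnification ≈ -2.2).

6.13 cm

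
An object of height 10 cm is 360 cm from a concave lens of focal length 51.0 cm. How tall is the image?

1.24 cm

For a concave lens, f = -51.0 cm.
1/d_i = 1/f − 1/d_o = 1/(-51.00) − 1/(360) = -0.02239, so d_i = -44.67 cm.
m = −d_i/d_o = +0.1241.
|h_i| = |m|·h_o = 0.1241 × 10 = 1.24 cm. The image is virtual, upright and reduced, on the same side as the object.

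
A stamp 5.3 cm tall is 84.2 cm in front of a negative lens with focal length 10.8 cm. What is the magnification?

m = +0.114

For a negative lens, f = -10.8 cm.
1/d_i = 1/f − 1/d_o = 1/(-10.80) − 1/(84.2) = -0.1045, so d_i = -9.572 cm.
m = −d_i/d_o = −(-9.572)/(84.2) = +0.114.
The image is virtual, upright and reduced, on the same side as the object.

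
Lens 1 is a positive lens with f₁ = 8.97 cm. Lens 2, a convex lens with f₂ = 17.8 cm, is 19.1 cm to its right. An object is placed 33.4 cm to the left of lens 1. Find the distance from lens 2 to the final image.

Lens 1: 1/d_i1 = 1/f₁ − 1/d_o1 = 1/(8.97) − 1/(33.4) = 0.08154, so d_i1 = 12.26 cm.
The intermediate image is 12.26 cm to the right of lens 1, which is 19.1 − (12.26) = 6.840 cm to the left of lens 2, so d_o2 = +6.840 cm.
Lens 2: 1/d_i2 = 1/f₂ − 1/d_o2 = 1/(17.8) − 1/(6.840) = -0.09002, so d_i2 = -11.1 cm.
The final image is virtual, 11.1 cm to the left of lens 2 (overall magnification ≈ -0.60).

11.1 cm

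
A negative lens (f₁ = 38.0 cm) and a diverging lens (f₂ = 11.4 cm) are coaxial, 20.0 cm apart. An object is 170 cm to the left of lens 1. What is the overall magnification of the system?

m = +0.0333

f₁ = −38.0 cm (diverging).
Lens 1: 1/d_i1 = 1/(-38.0) − 1/(170) = -0.03220, so d_i1 = -31.06 cm; m₁ = −d_i1/d_o1 = +0.1827.
d_o2 = 20.0 − (-31.06) = 51.06 cm.
f₂ = −11.4 cm (diverging).
Lens 2: 1/d_i2 = 1/(-11.4) − 1/(51.06) = -0.1073, so d_i2 = -9.319 cm; m₂ = −d_i2/d_o2 = +0.1825.
m = m₁·m₂ = (+0.1827)(+0.1825) = +0.0333.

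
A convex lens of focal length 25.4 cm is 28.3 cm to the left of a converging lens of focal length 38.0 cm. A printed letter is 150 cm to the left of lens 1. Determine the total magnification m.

m = -0.192

Lens 1: 1/d_i1 = 1/(25.4) − 1/(150) = 0.03270, so d_i1 = 30.58 cm; m₁ = −d_i1/d_o1 = -0.2039.
d_o2 = 28.3 − (30.58) = -2.280 cm (virtual object).
Lens 2: 1/d_i2 = 1/(38.0) − 1/(-2.280) = 0.4649, so d_i2 = 2.151 cm; m₂ = −d_i2/d_o2 = +0.9434.
m = m₁·m₂ = (-0.2039)(+0.9434) = -0.192.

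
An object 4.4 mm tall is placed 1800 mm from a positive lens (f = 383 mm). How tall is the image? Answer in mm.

1/d_i = 1/f − 1/d_o = 1/(383.0) − 1/(1800) = 0.002055, so d_i = 486.5 mm.
m = −d_i/d_o = -0.2703.
|h_i| = |m|·h_o = 0.2703 × 4.4 = 1.19 mm. The image is real, inverted and reduced, on the far side of the lens.

1.19 mm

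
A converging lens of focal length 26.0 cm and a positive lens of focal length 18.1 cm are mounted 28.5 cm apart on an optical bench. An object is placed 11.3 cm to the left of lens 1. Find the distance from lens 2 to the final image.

Lens 1: 1/d_i1 = 1/f₁ − 1/d_o1 = 1/(26.0) − 1/(11.3) = -0.05003, so d_i1 = -19.99 cm.
The intermediate image is 19.99 cm to the left of lens 1 (virtual), which is 28.5 − (-19.99) = 48.49 cm to the left of lens 2, so d_o2 = +48.49 cm.
Lens 2: 1/d_i2 = 1/f₂ − 1/d_o2 = 1/(18.1) − 1/(48.49) = 0.03463, so d_i2 = 28.9 cm.
The final image is real, 28.9 cm to the right of lens 2 (overall magnification ≈ -1.1).

28.9 cm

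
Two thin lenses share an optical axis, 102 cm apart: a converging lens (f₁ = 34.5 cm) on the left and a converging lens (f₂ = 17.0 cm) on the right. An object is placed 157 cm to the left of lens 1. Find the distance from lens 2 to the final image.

Lens 1: 1/d_i1 = 1/f₁ − 1/d_o1 = 1/(34.5) − 1/(157) = 0.02262, so d_i1 = 44.22 cm.
The intermediate image is 44.22 cm to the right of lens 1, which is 102 − (44.22) = 57.78 cm to the left of lens 2, so d_o2 = +57.78 cm.
Lens 2: 1/d_i2 = 1/f₂ − 1/d_o2 = 1/(17.0) − 1/(57.78) = 0.04152, so d_i2 = 24.1 cm.
The final image is real, 24.1 cm to the right of lens 2 (overall magnification ≈ 0.12).

24.1 cm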